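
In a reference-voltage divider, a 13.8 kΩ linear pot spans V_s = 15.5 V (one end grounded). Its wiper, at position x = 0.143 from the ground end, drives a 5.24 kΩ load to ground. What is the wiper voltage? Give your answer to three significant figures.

Split the track: R_lower = x·R_p = 1.973 kΩ, R_upper = (1−x)·R_p = 11.83 kΩ.
(x·R_p) ‖ R_L = 1.434 kΩ.
Loaded-divider output: V_out = 15.5 × 0.1081 = 1.676 V.
(Unloaded: V_out = x·V_s = 2.22 V.)

V_out ≈ 1.68 V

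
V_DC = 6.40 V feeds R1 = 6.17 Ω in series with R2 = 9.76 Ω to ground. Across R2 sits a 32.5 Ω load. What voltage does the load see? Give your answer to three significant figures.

V_out ≈ 3.51 V

The load sits in parallel with R2, giving an effective lower resistance R2' = R2·R_L/(R2+R_L) = 7.506 Ω.
Voltage divider with the loaded lower leg: V_out = 6.40 × 7.506/(6.17 + 7.506) = 6.40 × 0.5488 = 3.513 V.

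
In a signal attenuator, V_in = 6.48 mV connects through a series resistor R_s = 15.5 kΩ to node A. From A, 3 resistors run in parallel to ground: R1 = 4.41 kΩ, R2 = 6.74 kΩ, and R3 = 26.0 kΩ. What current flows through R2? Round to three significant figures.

I ≈ 0.130 µA

Equivalent of the parallel group: R_p = 2.418 kΩ.
Node voltage V_A = V_in · R_p/(R_s + R_p) = 6.48 × 0.1349 = 0.8744 mV.
I(R2) = V_A / R2 = 0.8744/6.74 = 0.1297 µA.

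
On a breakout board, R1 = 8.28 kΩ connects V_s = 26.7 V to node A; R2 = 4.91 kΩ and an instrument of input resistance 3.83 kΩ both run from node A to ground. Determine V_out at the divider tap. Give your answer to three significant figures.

R2 ‖ R_L = (4.91 × 3.83)/(4.91 + 3.83) = 2.152 kΩ.
Now apply the divider: V_out = 26.7 × 0.2063 = 5.507 V.

V_out ≈ 5.51 V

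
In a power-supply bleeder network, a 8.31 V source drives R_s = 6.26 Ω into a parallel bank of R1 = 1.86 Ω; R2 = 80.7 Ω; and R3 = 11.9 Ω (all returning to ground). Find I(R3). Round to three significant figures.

I ≈ 0.141 A

Combine the parallel branches: R_p = (1/1.86 + 1/80.7 + 1/11.9)⁻¹ = 1.577 Ω.
V_A by voltage divider: V_A = 8.31 × 1.577/(6.26 + 1.577) = 1.672 V.
I(R3) = V_A / R3 = 1.672/11.9 = 0.1405 A.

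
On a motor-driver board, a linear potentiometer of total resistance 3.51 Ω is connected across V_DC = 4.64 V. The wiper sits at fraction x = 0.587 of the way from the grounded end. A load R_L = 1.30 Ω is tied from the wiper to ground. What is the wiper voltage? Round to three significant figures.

The pot divides into 1.450 Ω above the wiper and 2.060 Ω below.
(x·R_p) ‖ R_L = 0.7971 Ω.
V_out = 4.64 × 0.7971/(1.450 + 0.7971) = 1.646 V.

V_out ≈ 1.65 V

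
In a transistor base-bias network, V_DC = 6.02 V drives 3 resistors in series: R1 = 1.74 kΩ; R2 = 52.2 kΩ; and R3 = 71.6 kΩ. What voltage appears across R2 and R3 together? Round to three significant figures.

V ≈ 5.94 V

ΣR = 1.74 + 52.2 + 71.6 = 125.5 kΩ.
R_{R2..R3} = 52.2 + 71.6 = 123.8 kΩ.
V = V_DC · R/ΣR = 6.02 × 0.9861 = 5.937 V.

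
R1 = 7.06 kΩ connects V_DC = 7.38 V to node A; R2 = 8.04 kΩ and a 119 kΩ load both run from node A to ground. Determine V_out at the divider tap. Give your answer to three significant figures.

The load sits in parallel with R2, giving an effective lower resistance R2' = R2·R_L/(R2+R_L) = 7.531 kΩ.
Then V_out = V_DC · R2'/(R1 + R2') = 7.38 × 7.531/14.59 = 3.809 V.

V_out ≈ 3.81 V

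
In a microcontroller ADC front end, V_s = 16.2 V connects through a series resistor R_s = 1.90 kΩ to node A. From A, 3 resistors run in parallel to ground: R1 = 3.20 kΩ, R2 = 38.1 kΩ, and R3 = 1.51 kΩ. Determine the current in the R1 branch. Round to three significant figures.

Equivalent of the parallel group: R_p = 0.9990 kΩ.
Node voltage V_A = V_s · R_p/(R_s + R_p) = 16.2 × 0.3446 = 5.583 V.
Branch current I = V_A/R1 = 5.583/3.20 = 1.745 mA.

I ≈ 1.74 mA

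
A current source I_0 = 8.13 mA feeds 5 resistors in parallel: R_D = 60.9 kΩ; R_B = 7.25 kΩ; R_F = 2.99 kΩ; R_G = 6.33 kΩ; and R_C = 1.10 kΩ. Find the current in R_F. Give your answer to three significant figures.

Total conductance ΣG = 1/60.9 + 1/7.25 + 1/2.99 + 1/6.33 + 1/1.10 = 1.556 (units of 1/kΩ).
Current divider: I(R_F) = I_0 · G_k/ΣG = 8.13 × (0.3344/1.556) = 8.13 × 0.2150 = 1.748 mA.

I ≈ 1.75 mA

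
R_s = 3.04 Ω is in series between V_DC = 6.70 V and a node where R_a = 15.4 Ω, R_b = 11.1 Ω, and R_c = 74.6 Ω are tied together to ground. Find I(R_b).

Equivalent of the parallel group: R_p = 5.937 Ω.
Node voltage V_A = V_DC · R_p/(R_s + R_p) = 6.70 × 0.6614 = 4.431 V.
Branch current I = V_A/R_b = 4.431/11.1 = 0.3992 A.

I ≈ 0.399 A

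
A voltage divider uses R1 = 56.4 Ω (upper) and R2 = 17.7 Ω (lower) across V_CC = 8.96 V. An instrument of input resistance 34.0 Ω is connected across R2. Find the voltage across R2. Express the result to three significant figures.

First combine the lower leg with the load: R2 ‖ R_L = 11.64 Ω.
Then V_out = V_CC · R2'/(R1 + R2') = 8.96 × 11.64/68.04 = 1.533 V.

V_out ≈ 1.53 V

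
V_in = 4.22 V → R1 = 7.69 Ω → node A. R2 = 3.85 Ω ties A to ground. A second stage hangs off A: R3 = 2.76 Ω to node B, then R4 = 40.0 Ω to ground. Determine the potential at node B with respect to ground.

Looking into the second stage from A: R3 + R4 = 42.76 Ω appears in parallel with R2.
Effective lower resistance at A: R2 ‖ 42.76 = 3.532 Ω.
First divider: V_A = V_in · 3.532/(7.69 + 3.532) = 1.328 V.
Stage 2 is unloaded, so V_B = V_A · R4/(R3+R4) = 1.328 × 40.0/42.76 = 1.242 V.

V_B ≈ 1.24 V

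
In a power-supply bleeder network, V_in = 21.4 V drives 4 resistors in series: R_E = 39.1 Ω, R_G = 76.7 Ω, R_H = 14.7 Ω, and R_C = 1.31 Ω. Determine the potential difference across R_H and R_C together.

Series total: ΣR = 39.1 + 76.7 + 14.7 + 1.31 = 131.8 Ω.
R_{R_H..R_C} = 14.7 + 1.31 = 16.01 Ω.
Voltage divider: V = V_in · (16.01 / 131.8) = 21.4 × 0.1215 = 2.599 V.

V ≈ 2.60 V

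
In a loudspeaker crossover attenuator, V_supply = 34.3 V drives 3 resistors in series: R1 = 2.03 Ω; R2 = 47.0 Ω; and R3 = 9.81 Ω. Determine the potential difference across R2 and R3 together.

Series total: ΣR = 2.03 + 47.0 + 9.81 = 58.84 Ω.
R_{R2..R3} = 47.0 + 9.81 = 56.81 Ω.
Voltage divider: V = V_supply · (56.81 / 58.84) = 34.3 × 0.9655 = 33.12 V.

V ≈ 33.1 V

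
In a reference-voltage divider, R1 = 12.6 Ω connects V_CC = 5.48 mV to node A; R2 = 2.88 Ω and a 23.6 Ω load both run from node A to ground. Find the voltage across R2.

First combine the lower leg with the load: R2 ‖ R_L = 2.567 Ω.
Now apply the divider: V_out = 5.48 × 0.1692 = 0.9274 mV.

V_out ≈ 0.927 mV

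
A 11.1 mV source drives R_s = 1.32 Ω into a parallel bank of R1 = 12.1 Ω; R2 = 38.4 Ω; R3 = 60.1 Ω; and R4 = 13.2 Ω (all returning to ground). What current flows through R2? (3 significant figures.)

I ≈ 0.228 mA

Parallel bank: R_p = 1/(1/12.1 + 1/38.4 + 1/60.1 + 1/13.2) = 4.973 Ω.
V_A by voltage divider: V_A = 11.1 × 4.973/(1.32 + 4.973) = 8.772 mV.
I(R2) = V_A / R2 = 8.772/38.4 = 0.2284 mA.
(Check via current divider: I_total = 1.764 mA; share G_k/ΣG = 0.1295 → same result.)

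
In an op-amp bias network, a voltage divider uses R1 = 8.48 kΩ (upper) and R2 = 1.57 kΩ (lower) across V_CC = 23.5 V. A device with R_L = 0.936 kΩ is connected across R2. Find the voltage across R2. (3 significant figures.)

V_out ≈ 1.52 V

R2 ‖ R_L = (1.57 × 0.936)/(1.57 + 0.936) = 0.5864 kΩ.
Now apply the divider: V_out = 23.5 × 0.06468 = 1.520 V.
(Unloaded it would be 3.67 V; the load pulls it down.)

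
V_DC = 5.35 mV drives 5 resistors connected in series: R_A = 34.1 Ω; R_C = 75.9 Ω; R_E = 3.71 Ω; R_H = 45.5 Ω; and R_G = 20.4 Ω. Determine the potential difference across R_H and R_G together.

V ≈ 1.96 mV

Total series resistance ΣR = 34.1 + 75.9 + 3.71 + 45.5 + 20.4 = 179.6 Ω.
R_{R_H..R_G} = 45.5 + 20.4 = 65.90 Ω.
Voltage divider: V = V_DC · (65.90 / 179.6) = 5.35 × 0.3669 = 1.963 mV.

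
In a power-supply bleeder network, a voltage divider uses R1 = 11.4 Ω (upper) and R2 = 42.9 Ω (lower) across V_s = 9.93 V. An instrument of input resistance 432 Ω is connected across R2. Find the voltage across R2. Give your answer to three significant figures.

R2 ‖ R_L = (42.9 × 432)/(42.9 + 432) = 39.02 Ω.
Then V_out = V_s · R2'/(R1 + R2') = 9.93 × 39.02/50.42 = 7.685 V.

V_out ≈ 7.69 V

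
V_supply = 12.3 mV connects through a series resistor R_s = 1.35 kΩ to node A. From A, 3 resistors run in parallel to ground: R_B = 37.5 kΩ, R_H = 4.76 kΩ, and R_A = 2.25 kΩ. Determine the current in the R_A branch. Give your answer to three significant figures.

Combine the parallel branches: R_p = (1/37.5 + 1/4.76 + 1/2.25)⁻¹ = 1.468 kΩ.
Node voltage V_A = V_supply · R_p/(R_s + R_p) = 12.3 × 0.5209 = 6.408 mV.
I(R_A) = V_A / R_A = 6.408/2.25 = 2.848 µA.

I ≈ 2.85 µA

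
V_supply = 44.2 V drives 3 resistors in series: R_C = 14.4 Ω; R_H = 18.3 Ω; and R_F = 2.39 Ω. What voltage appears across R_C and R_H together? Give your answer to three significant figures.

Series total: ΣR = 14.4 + 18.3 + 2.39 = 35.09 Ω.
R_{R_C..R_H} = 14.4 + 18.3 = 32.70 Ω.
By the voltage-divider rule, V = 44.2 × 32.70/35.09 = 41.19 V.

V ≈ 41.2 V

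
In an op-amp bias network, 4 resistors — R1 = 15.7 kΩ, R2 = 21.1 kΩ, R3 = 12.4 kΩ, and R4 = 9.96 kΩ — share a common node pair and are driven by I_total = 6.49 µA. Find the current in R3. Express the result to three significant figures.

Conductances: ΣG = 1/15.7 + 1/21.1 + 1/12.4 + 1/9.96 = 0.2921 (1/kΩ).
By the current-divider rule, I = I_total · G_k/ΣG = 6.49 × 0.2761 = 1.792 µA.

I ≈ 1.79 µA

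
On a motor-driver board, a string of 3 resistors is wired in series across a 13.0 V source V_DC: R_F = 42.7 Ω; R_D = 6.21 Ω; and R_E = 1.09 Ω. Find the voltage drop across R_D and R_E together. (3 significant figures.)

V ≈ 1.90 V

Total series resistance ΣR = 42.7 + 6.21 + 1.09 = 50.00 Ω.
R_{R_D..R_E} = 6.21 + 1.09 = 7.300 Ω.
V = V_DC · R/ΣR = 13.0 × 0.1460 = 1.898 V.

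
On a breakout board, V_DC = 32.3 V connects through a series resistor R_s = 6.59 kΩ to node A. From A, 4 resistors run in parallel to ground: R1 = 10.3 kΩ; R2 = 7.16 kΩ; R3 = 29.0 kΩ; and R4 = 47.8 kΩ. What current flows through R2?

I ≈ 1.54 mA

Parallel bank: R_p = 1/(1/10.3 + 1/7.16 + 1/29.0 + 1/47.8) = 3.423 kΩ.
Node voltage V_A = V_DC · R_p/(R_s + R_p) = 32.3 × 0.3418 = 11.04 V.
I(R2) = V_A / R2 = 11.04/7.16 = 1.542 mA.
(Equivalently: I_total = 3.226 mA, then current-divider fraction G_k/ΣG = 0.4780.)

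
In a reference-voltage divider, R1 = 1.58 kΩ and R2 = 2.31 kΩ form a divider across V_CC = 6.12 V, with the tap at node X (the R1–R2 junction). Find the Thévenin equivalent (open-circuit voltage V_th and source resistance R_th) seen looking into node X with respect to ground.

V_th ≈ 3.63 V, R_th ≈ 0.938 kΩ

With X open, the divider is unloaded: V_th = 6.12 × 2.31/3.890 = 3.634 V.
Looking into X with the source shorted: R_th = R1·R2/(R1+R2) = 1.580 × 2.31/3.890 = 0.9383 kΩ.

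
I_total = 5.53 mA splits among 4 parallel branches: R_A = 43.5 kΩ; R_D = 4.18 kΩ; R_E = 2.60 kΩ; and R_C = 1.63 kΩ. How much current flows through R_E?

I ≈ 1.69 mA

ΣG = 1/43.5 + 1/4.18 + 1/2.60 + 1/1.63 = 1.260.
Current divider: I(R_E) = I_total · G_k/ΣG = 5.53 × (0.3846/1.260) = 5.53 × 0.3052 = 1.688 mA.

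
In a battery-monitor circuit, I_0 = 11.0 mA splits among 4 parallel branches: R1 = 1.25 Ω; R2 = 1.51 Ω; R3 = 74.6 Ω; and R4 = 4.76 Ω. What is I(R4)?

Conductances: ΣG = 1/1.25 + 1/1.51 + 1/74.6 + 1/4.76 = 1.686 (1/Ω).
By the current-divider rule, I = I_0 · G_k/ΣG = 11.0 × 0.1246 = 1.371 mA.

I ≈ 1.37 mA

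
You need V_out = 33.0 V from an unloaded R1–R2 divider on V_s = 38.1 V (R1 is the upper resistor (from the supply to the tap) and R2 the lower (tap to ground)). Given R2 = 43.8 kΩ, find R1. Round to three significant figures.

R1 ≈ 6.77 kΩ

The divider ratio is R2/(R1+R2) = 33.0/38.1 = 0.8661.
R1 = R2·(1/k − 1) = 43.8 × 0.1545 = 6.769 kΩ.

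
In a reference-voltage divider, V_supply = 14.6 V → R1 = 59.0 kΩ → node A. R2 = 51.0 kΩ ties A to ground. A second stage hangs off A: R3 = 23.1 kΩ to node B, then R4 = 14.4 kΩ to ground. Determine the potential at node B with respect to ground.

V_B ≈ 1.50 V

The second stage (R3 + R4 = 37.50 kΩ) loads node A in parallel with R2.
Effective lower resistance at A: R2 ‖ 37.50 = 21.61 kΩ.
First divider: V_A = V_supply · 21.61/(59.0 + 21.61) = 3.914 V.
Stage 2 is unloaded, so V_B = V_A · R4/(R3+R4) = 3.914 × 14.4/37.50 = 1.503 V.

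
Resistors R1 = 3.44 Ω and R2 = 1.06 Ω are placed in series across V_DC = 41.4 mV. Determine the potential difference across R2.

V ≈ 9.75 mV

Total series resistance ΣR = 3.44 + 1.06 = 4.500 Ω.
V = V_DC · R/ΣR = 41.4 × 0.2356 = 9.752 mV.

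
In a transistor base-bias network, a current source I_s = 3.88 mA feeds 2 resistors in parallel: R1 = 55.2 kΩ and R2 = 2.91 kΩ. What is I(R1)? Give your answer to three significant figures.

Two-branch current divider: I_k = I_s · R_other/(R_1 + R_2).
So I = 3.88 × 2.91/58.11 = 0.1943 mA.

I ≈ 0.194 mA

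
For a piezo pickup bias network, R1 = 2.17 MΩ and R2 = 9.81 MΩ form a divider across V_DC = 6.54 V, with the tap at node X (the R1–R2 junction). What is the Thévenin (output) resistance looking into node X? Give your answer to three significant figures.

With V_DC suppressed (replaced by a short), R_th = R1 ‖ R2 = (2.170 × 9.81)/(2.170 + 9.81) = 1.777 MΩ.

R_th ≈ 1.78 MΩ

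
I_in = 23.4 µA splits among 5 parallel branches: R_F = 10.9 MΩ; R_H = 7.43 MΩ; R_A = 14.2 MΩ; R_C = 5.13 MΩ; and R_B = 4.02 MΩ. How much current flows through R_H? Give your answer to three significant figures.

Total conductance ΣG = 1/10.9 + 1/7.43 + 1/14.2 + 1/5.13 + 1/4.02 = 0.7404 (units of 1/MΩ).
R_H takes the fraction G_k/ΣG = 0.1346/0.7404 = 0.1818, so I = 23.4 × 0.1818 = 4.253 µA.

I ≈ 4.25 µA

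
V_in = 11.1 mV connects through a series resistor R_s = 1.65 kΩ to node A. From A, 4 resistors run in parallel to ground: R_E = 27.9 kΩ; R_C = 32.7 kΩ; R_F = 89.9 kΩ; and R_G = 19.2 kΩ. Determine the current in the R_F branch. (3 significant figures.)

Equivalent of the parallel group: R_p = 7.714 kΩ.
V_A by voltage divider: V_A = 11.1 × 7.714/(1.65 + 7.714) = 9.144 mV.
Branch current I = V_A/R_F = 9.144/89.9 = 0.1017 µA.
(Check via current divider: I_total = 1.185 µA; share G_k/ΣG = 0.08581 → same result.)

I ≈ 0.102 µA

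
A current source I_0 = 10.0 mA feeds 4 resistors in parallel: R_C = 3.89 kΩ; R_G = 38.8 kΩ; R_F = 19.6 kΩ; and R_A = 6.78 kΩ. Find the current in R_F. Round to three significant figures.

I ≈ 1.06 mA

Conductances: ΣG = 1/3.89 + 1/38.8 + 1/19.6 + 1/6.78 = 0.4814 (1/kΩ).
By the current-divider rule, I = I_0 · G_k/ΣG = 10.0 × 0.1060 = 1.060 mA.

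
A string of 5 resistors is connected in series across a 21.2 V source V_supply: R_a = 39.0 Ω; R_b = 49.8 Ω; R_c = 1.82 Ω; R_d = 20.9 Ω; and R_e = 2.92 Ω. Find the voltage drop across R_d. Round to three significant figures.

ΣR = 39.0 + 49.8 + 1.82 + 20.9 + 2.92 = 114.4 Ω.
Voltage divider: V = V_supply · (20.90 / 114.4) = 21.2 × 0.1826 = 3.872 V.

V ≈ 3.87 V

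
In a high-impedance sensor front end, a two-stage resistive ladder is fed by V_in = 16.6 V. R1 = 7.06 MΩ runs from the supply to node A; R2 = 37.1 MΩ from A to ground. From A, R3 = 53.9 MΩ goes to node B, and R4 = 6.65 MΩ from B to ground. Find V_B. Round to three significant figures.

Node A sees R2 in parallel with the series input of stage 2, R3 + R4 = 60.55 MΩ.
Effective lower resistance at A: R2 ‖ 60.55 = 23.00 MΩ.
V_A = 16.6 × 23.00/(7.06 + 23.00) = 12.70 V.
Then the unloaded second divider: V_B = V_A × R4/(R3+R4) = 12.70 × 0.1098 = 1.395 V.

V_B ≈ 1.40 V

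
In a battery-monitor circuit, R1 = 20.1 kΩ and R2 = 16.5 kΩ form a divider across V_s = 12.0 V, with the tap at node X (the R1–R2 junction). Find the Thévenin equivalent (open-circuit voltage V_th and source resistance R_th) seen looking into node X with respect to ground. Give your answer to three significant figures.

V_th is the unloaded tap voltage: V_s · R2/(R1+R2) = 12.0 × 0.4508 = 5.410 V.
Looking into X with the source shorted: R_th = R1·R2/(R1+R2) = 20.10 × 16.5/36.60 = 9.061 kΩ.

V_th ≈ 5.41 V, R_th ≈ 9.06 kΩ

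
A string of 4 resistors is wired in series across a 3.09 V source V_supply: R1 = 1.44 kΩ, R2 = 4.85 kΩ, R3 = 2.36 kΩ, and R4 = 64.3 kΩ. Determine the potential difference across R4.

Series total: ΣR = 1.44 + 4.85 + 2.36 + 64.3 = 72.95 kΩ.
Voltage divider: V = V_supply · (64.30 / 72.95) = 3.09 × 0.8814 = 2.724 V.

V ≈ 2.72 V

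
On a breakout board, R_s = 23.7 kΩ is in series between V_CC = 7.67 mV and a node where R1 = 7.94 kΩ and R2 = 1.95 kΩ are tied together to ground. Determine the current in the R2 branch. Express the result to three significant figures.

Equivalent of the parallel group: R_p = 1.566 kΩ.
V_A = 7.67 × 1.566/25.27 = 0.4753 mV.
Branch current I = V_A/R2 = 0.4753/1.95 = 0.2437 µA.

I ≈ 0.244 µA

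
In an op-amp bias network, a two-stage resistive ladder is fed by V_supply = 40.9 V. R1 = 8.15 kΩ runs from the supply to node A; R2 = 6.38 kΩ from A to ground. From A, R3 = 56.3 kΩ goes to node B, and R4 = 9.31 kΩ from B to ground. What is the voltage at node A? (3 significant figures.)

Looking into the second stage from A: R3 + R4 = 65.61 kΩ appears in parallel with R2.
Effective lower resistance at A: R2 ‖ 65.61 = 5.815 kΩ.
First divider: V_A = V_supply · 5.815/(8.15 + 5.815) = 17.03 V.

V_A ≈ 17.0 V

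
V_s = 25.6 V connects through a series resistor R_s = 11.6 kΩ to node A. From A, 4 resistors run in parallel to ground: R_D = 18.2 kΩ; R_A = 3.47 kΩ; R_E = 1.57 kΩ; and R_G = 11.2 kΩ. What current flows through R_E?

Equivalent of the parallel group: R_p = 0.9351 kΩ.
Node voltage V_A = V_s · R_p/(R_s + R_p) = 25.6 × 0.07460 = 1.910 V.
Branch current I = V_A/R_E = 1.910/1.57 = 1.216 mA.

I ≈ 1.22 mA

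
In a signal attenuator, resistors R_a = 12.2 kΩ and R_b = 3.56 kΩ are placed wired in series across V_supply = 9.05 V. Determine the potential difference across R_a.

ΣR = 12.2 + 3.56 = 15.76 kΩ.
V = V_supply · R/ΣR = 9.05 × 0.7741 = 7.006 V.

V ≈ 7.01 V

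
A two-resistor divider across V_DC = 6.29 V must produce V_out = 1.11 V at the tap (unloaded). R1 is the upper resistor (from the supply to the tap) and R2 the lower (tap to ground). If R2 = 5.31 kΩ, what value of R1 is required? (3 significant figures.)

The divider ratio is R2/(R1+R2) = 1.11/6.29 = 0.1765.
So R1 = R2 · (V_DC/V_out − 1) = 5.31 × (6.29/1.11 − 1) = 5.31 × 4.667 = 24.78 kΩ.

R1 ≈ 24.8 kΩ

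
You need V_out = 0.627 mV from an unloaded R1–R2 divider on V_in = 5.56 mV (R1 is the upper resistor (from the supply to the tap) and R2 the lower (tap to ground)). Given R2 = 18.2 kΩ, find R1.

R1 ≈ 143 kΩ

Required fraction k = V_out/V_in = 0.1128.
So R1 = R2 · (V_in/V_out − 1) = 18.2 × (5.56/0.627 − 1) = 18.2 × 7.868 = 143.2 kΩ.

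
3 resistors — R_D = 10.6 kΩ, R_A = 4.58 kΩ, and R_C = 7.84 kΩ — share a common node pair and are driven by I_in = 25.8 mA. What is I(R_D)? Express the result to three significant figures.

Total conductance ΣG = 1/10.6 + 1/4.58 + 1/7.84 = 0.4402 (units of 1/kΩ).
R_D takes the fraction G_k/ΣG = 0.09434/0.4402 = 0.2143, so I = 25.8 × 0.2143 = 5.529 mA.

I ≈ 5.53 mA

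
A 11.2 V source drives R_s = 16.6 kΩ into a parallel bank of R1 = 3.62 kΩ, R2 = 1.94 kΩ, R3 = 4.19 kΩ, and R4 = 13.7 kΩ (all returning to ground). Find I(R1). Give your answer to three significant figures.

I ≈ 0.160 mA

Combine the parallel branches: R_p = (1/3.62 + 1/1.94 + 1/4.19 + 1/13.7)⁻¹ = 0.9063 kΩ.
V_A by voltage divider: V_A = 11.2 × 0.9063/(16.6 + 0.9063) = 0.5798 V.
Branch current I = V_A/R1 = 0.5798/3.62 = 0.1602 mA.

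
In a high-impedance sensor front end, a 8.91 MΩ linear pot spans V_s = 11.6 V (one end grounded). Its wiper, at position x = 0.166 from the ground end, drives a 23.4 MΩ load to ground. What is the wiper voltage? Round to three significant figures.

Lower segment x·R_p = 1.479 MΩ; upper segment (1−x)·R_p = 7.431 MΩ.
Lower segment in parallel with the load: 1.479 ‖ 23.4 = 1.391 MΩ.
V_out = 11.6 × 1.391/(7.431 + 1.391) = 1.829 V.

V_out ≈ 1.83 V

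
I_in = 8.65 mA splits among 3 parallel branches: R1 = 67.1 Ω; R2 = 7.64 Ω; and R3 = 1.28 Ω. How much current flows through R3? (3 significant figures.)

I ≈ 7.29 mA

Conductances: ΣG = 1/67.1 + 1/7.64 + 1/1.28 = 0.9270 (1/Ω).
Current divider: I(R3) = I_in · G_k/ΣG = 8.65 × (0.7812/0.9270) = 8.65 × 0.8427 = 7.290 mA.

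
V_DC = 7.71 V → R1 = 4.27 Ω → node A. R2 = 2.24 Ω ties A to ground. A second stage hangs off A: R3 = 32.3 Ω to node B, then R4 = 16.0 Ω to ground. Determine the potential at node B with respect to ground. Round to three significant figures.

The second stage (R3 + R4 = 48.30 Ω) loads node A in parallel with R2.
Effective lower resistance at A: R2 ‖ 48.30 = 2.141 Ω.
So V_A = 7.71 × 0.3339 = 2.575 V.
V_B = V_A × 0.3313 = 0.8529 V.

V_B ≈ 0.853 V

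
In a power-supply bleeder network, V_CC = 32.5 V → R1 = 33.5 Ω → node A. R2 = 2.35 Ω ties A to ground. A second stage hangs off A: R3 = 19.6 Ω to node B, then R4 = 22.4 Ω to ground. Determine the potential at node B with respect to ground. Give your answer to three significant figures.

The second stage (R3 + R4 = 42.00 Ω) loads node A in parallel with R2.
Effective lower resistance at A: R2 ‖ 42.00 = 2.225 Ω.
So V_A = 32.5 × 0.06229 = 2.025 V.
Then the unloaded second divider: V_B = V_A × R4/(R3+R4) = 2.025 × 0.5333 = 1.080 V.

V_B ≈ 1.08 V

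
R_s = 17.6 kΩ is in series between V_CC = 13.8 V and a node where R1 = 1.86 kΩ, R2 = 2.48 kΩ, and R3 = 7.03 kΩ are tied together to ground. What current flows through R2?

Parallel bank: R_p = 1/(1/1.86 + 1/2.48 + 1/7.03) = 0.9233 kΩ.
Node voltage V_A = V_CC · R_p/(R_s + R_p) = 13.8 × 0.04984 = 0.6878 V.
Branch current I = V_A/R2 = 0.6878/2.48 = 0.2774 mA.

I ≈ 0.277 mA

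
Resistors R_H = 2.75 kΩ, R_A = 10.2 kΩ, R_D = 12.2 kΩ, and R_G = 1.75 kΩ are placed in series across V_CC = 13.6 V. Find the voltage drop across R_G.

Series total: ΣR = 2.75 + 10.2 + 12.2 + 1.75 = 26.90 kΩ.
By the voltage-divider rule, V = 13.6 × 1.750/26.90 = 0.8848 V.

V ≈ 0.885 V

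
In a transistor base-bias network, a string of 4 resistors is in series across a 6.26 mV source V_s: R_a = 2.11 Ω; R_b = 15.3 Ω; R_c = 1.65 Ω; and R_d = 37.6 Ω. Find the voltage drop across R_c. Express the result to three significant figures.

V ≈ 0.182 mV

Total series resistance ΣR = 2.11 + 15.3 + 1.65 + 37.6 = 56.66 Ω.
V = V_s · R/ΣR = 6.26 × 0.02912 = 0.1823 mV.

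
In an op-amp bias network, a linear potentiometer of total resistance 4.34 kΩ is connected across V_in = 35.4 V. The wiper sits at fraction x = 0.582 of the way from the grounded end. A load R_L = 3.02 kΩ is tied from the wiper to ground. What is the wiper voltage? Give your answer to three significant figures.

V_out ≈ 15.3 V

Lower segment x·R_p = 2.526 kΩ; upper segment (1−x)·R_p = 1.814 kΩ.
Lower segment in parallel with the load: 2.526 ‖ 3.02 = 1.375 kΩ.
V_out = 35.4 × 1.375/(1.814 + 1.375) = 15.27 V.
(Unloaded: V_out = x·V_in = 20.6 V.)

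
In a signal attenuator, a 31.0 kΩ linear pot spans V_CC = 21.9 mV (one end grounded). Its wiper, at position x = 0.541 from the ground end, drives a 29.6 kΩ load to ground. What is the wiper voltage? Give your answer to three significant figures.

V_out ≈ 9.40 mV

Lower segment x·R_p = 16.77 kΩ; upper segment (1−x)·R_p = 14.23 kΩ.
(x·R_p) ‖ R_L = 10.71 kΩ.
Loaded-divider output: V_out = 21.9 × 0.4293 = 9.403 mV.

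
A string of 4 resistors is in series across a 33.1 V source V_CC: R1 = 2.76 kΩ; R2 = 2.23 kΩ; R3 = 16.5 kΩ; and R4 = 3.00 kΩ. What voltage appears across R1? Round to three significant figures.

Total series resistance ΣR = 2.76 + 2.23 + 16.5 + 3.00 = 24.49 kΩ.
V = V_CC · R/ΣR = 33.1 × 0.1127 = 3.730 V.

V ≈ 3.73 V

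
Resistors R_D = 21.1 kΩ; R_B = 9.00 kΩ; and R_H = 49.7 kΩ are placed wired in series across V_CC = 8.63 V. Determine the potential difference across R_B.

V ≈ 0.973 V

ΣR = 21.1 + 9.00 + 49.7 = 79.80 kΩ.
V = V_CC · R/ΣR = 8.63 × 0.1128 = 0.9733 V.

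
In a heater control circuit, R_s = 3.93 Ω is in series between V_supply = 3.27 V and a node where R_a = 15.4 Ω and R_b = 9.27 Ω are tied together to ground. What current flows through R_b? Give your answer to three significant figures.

Combine the parallel branches: R_p = (1/15.4 + 1/9.27)⁻¹ = 5.787 Ω.
Node voltage V_A = V_supply · R_p/(R_s + R_p) = 3.27 × 0.5955 = 1.947 V.
I(R_b) = V_A / R_b = 1.947/9.27 = 0.2101 A.
(Check via current divider: I_total = 0.3365 A; share G_k/ΣG = 0.6242 → same result.)

I ≈ 0.210 A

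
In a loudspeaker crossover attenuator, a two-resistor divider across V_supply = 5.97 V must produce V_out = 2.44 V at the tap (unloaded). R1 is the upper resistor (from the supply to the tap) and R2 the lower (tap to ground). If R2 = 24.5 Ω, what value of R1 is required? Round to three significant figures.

The divider ratio is R2/(R1+R2) = 2.44/5.97 = 0.4087.
So R1 = R2 · (V_supply/V_out − 1) = 24.5 × (5.97/2.44 − 1) = 24.5 × 1.447 = 35.44 Ω.

R1 ≈ 35.4 Ω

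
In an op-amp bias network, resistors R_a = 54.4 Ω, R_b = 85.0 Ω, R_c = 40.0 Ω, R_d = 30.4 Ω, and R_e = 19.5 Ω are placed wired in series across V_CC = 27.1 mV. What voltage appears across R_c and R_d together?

Total series resistance ΣR = 54.4 + 85.0 + 40.0 + 30.4 + 19.5 = 229.3 Ω.
R_{R_c..R_d} = 40.0 + 30.4 = 70.40 Ω.
Voltage divider: V = V_CC · (70.40 / 229.3) = 27.1 × 0.3070 = 8.320 mV.

V ≈ 8.32 mV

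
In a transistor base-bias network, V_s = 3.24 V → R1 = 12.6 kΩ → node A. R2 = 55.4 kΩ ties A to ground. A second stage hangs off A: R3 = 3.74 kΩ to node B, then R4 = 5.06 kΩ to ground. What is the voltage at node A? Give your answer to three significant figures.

V_A ≈ 1.22 V

Node A sees R2 in parallel with the series input of stage 2, R3 + R4 = 8.800 kΩ.
R2 ‖ (R3+R4) = 7.594 kΩ.
V_A = 3.24 × 7.594/(12.6 + 7.594) = 1.218 V.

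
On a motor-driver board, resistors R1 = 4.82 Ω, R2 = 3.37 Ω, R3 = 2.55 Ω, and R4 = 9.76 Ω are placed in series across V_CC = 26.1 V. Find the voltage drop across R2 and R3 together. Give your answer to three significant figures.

V ≈ 7.54 V

ΣR = 4.82 + 3.37 + 2.55 + 9.76 = 20.50 Ω.
R_{R2..R3} = 3.37 + 2.55 = 5.920 Ω.
V = V_CC · R/ΣR = 26.1 × 0.2888 = 7.537 V.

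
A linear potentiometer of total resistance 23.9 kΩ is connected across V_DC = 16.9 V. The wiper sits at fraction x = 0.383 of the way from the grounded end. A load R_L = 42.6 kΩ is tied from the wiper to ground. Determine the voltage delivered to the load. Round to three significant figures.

V_out ≈ 5.72 V

Lower segment x·R_p = 9.154 kΩ; upper segment (1−x)·R_p = 14.75 kΩ.
R_L loads the lower segment: effective lower R = 7.535 kΩ.
Loaded-divider output: V_out = 16.9 × 0.3382 = 5.715 V.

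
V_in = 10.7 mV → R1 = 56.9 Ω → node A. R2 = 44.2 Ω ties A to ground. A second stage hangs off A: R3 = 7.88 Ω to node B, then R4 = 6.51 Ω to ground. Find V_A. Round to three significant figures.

The second stage (R3 + R4 = 14.39 Ω) loads node A in parallel with R2.
R2 ‖ (R3+R4) = 10.86 Ω.
So V_A = 10.7 × 0.1602 = 1.714 mV.

V_A ≈ 1.71 mV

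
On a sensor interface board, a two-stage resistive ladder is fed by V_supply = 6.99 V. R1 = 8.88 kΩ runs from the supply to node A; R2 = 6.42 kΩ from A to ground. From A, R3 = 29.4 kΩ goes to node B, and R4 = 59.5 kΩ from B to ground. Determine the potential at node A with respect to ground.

V_A ≈ 2.82 V

Looking into the second stage from A: R3 + R4 = 88.90 kΩ appears in parallel with R2.
Effective lower resistance at A: R2 ‖ 88.90 = 5.988 kΩ.
V_A = 6.99 × 5.988/(8.88 + 5.988) = 2.815 V.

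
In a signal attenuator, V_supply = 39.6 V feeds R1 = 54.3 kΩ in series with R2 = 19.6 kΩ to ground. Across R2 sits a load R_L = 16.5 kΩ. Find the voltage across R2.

V_out ≈ 5.61 V

R2 ‖ R_L = (19.6 × 16.5)/(19.6 + 16.5) = 8.958 kΩ.
Now apply the divider: V_out = 39.6 × 0.1416 = 5.608 V.
(Unloaded it would be 10.5 V; the load pulls it down.)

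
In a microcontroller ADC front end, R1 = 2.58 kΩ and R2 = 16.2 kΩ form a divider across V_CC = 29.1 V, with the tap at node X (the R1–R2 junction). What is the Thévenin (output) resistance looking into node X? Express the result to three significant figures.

R_th ≈ 2.23 kΩ

Zeroing V_CC shorts the top of R1 to ground, so R_th = R1 ‖ R2 = 2.226 kΩ.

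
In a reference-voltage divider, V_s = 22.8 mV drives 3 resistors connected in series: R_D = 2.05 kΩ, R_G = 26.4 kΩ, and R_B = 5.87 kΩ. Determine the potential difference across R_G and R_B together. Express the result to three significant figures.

V ≈ 21.4 mV

Series total: ΣR = 2.05 + 26.4 + 5.87 = 34.32 kΩ.
R_{R_G..R_B} = 26.4 + 5.87 = 32.27 kΩ.
V = V_s · R/ΣR = 22.8 × 0.9403 = 21.44 mV.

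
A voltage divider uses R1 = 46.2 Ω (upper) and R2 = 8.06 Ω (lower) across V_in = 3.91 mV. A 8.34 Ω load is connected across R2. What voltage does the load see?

V_out ≈ 0.319 mV

The load sits in parallel with R2, giving an effective lower resistance R2' = R2·R_L/(R2+R_L) = 4.099 Ω.
Then V_out = V_in · R2'/(R1 + R2') = 3.91 × 4.099/50.30 = 0.3186 mV.
(Unloaded it would be 0.581 mV; the load pulls it down.)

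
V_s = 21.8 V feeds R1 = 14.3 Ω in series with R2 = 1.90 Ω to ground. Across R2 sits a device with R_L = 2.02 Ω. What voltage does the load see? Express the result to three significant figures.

V_out ≈ 1.40 V

R2 ‖ R_L = (1.90 × 2.02)/(1.90 + 2.02) = 0.9791 Ω.
Voltage divider with the loaded lower leg: V_out = 21.8 × 0.9791/(14.3 + 0.9791) = 21.8 × 0.06408 = 1.397 V.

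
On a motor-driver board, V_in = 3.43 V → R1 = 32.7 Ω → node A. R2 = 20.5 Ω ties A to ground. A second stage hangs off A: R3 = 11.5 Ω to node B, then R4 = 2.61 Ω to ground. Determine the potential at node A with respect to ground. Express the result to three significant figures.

V_A ≈ 0.698 V

Looking into the second stage from A: R3 + R4 = 14.11 Ω appears in parallel with R2.
R2 ‖ (R3+R4) = 8.358 Ω.
So V_A = 3.43 × 0.2036 = 0.6982 V.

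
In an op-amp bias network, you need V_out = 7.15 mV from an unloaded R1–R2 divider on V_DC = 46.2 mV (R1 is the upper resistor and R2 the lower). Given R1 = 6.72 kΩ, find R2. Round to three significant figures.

R2 ≈ 1.23 kΩ

V_out/V_DC = R2/(R1+R2) = 0.1548.
Rearranging, R2 = R1·k/(1−k) = 6.72 × 0.1831 = 1.230 kΩ.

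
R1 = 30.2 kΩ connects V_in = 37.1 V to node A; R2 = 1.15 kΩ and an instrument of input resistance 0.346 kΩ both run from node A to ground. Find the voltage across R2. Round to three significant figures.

The load sits in parallel with R2, giving an effective lower resistance R2' = R2·R_L/(R2+R_L) = 0.2660 kΩ.
Now apply the divider: V_out = 37.1 × 0.008730 = 0.3239 V.

V_out ≈ 0.324 V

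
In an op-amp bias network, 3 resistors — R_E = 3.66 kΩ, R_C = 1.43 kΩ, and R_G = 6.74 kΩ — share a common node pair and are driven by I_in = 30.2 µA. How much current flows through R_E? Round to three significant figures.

Conductances: ΣG = 1/3.66 + 1/1.43 + 1/6.74 = 1.121 (1/kΩ).
By the current-divider rule, I = I_in · G_k/ΣG = 30.2 × 0.2438 = 7.361 µA.

I ≈ 7.36 µA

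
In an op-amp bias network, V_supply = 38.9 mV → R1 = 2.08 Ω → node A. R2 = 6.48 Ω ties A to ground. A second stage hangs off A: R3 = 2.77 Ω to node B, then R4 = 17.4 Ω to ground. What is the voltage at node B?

The second stage (R3 + R4 = 20.17 Ω) loads node A in parallel with R2.
Effective lower resistance at A: R2 ‖ 20.17 = 4.904 Ω.
First divider: V_A = V_supply · 4.904/(2.08 + 4.904) = 27.32 mV.
Then the unloaded second divider: V_B = V_A × R4/(R3+R4) = 27.32 × 0.8627 = 23.56 mV.

V_B ≈ 23.6 mV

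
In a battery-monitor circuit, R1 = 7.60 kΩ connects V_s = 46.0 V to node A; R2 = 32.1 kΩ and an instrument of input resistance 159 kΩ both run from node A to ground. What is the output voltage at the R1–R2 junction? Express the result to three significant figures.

V_out ≈ 35.8 V

R2 ‖ R_L = (32.1 × 159)/(32.1 + 159) = 26.71 kΩ.
Now apply the divider: V_out = 46.0 × 0.7785 = 35.81 V.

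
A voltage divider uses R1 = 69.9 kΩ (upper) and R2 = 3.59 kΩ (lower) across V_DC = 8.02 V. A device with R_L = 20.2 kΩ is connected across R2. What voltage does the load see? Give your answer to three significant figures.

The load sits in parallel with R2, giving an effective lower resistance R2' = R2·R_L/(R2+R_L) = 3.048 kΩ.
Voltage divider with the loaded lower leg: V_out = 8.02 × 3.048/(69.9 + 3.048) = 8.02 × 0.04179 = 0.3351 V.

V_out ≈ 0.335 V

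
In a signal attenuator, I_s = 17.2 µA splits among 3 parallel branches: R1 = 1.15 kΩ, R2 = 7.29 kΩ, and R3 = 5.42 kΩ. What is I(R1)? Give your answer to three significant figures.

I ≈ 12.6 µA

Conductances: ΣG = 1/1.15 + 1/7.29 + 1/5.42 = 1.191 (1/kΩ).
By the current-divider rule, I = I_s · G_k/ΣG = 17.2 × 0.7300 = 12.56 µA.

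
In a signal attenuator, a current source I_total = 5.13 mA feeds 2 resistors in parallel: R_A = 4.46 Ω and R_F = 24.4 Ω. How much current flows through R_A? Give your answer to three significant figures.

I ≈ 4.34 mA

Two-branch current divider: I_k = I_total · R_other/(R_1 + R_2).
I(R_A) = 5.13 × 24.4/(4.46 + 24.4) = 5.13 × 0.8455 = 4.337 mA.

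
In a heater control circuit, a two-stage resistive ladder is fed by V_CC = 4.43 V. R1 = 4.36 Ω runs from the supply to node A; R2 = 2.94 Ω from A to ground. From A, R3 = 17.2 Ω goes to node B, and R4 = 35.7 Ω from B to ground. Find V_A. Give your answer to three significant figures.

Looking into the second stage from A: R3 + R4 = 52.90 Ω appears in parallel with R2.
Effective lower resistance at A: R2 ‖ 52.90 = 2.785 Ω.
First divider: V_A = V_CC · 2.785/(4.36 + 2.785) = 1.727 V.

V_A ≈ 1.73 V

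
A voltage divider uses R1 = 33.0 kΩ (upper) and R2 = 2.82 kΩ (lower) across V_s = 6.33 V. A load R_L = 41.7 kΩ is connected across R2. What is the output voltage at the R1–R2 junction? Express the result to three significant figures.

V_out ≈ 0.469 V

The load sits in parallel with R2, giving an effective lower resistance R2' = R2·R_L/(R2+R_L) = 2.641 kΩ.
Voltage divider with the loaded lower leg: V_out = 6.33 × 2.641/(33.0 + 2.641) = 6.33 × 0.07411 = 0.4691 V.
(Unloaded it would be 0.498 V; the load pulls it down.)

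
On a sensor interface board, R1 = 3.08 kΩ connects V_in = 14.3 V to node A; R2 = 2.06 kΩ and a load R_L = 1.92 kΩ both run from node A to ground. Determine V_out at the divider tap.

R2 ‖ R_L = (2.06 × 1.92)/(2.06 + 1.92) = 0.9938 kΩ.
Voltage divider with the loaded lower leg: V_out = 14.3 × 0.9938/(3.08 + 0.9938) = 14.3 × 0.2439 = 3.488 V.

V_out ≈ 3.49 V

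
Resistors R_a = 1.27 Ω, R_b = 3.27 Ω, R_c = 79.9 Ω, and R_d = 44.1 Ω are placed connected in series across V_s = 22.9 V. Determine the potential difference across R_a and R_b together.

V ≈ 0.809 V

ΣR = 1.27 + 3.27 + 79.9 + 44.1 = 128.5 Ω.
R_{R_a..R_b} = 1.27 + 3.27 = 4.540 Ω.
V = V_s · R/ΣR = 22.9 × 0.03532 = 0.8088 V.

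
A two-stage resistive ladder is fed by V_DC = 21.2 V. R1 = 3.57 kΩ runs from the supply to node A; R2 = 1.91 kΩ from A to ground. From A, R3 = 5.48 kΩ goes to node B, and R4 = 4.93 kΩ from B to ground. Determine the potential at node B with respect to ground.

V_B ≈ 3.13 V

The second stage (R3 + R4 = 10.41 kΩ) loads node A in parallel with R2.
Effective lower resistance at A: R2 ‖ 10.41 = 1.614 kΩ.
So V_A = 21.2 × 0.3113 = 6.600 V.
Stage 2 is unloaded, so V_B = V_A · R4/(R3+R4) = 6.600 × 4.93/10.41 = 3.126 V.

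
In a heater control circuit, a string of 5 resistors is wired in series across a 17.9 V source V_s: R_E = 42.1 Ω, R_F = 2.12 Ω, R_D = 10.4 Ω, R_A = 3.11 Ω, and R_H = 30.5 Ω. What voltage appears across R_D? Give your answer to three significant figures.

V ≈ 2.11 V

Total series resistance ΣR = 42.1 + 2.12 + 10.4 + 3.11 + 30.5 = 88.23 Ω.
By the voltage-divider rule, V = 17.9 × 10.40/88.23 = 2.110 V.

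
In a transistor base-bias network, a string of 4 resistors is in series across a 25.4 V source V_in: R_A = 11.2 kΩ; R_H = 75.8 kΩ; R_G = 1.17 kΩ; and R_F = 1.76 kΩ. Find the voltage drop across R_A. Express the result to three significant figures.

ΣR = 11.2 + 75.8 + 1.17 + 1.76 = 89.93 kΩ.
By the voltage-divider rule, V = 25.4 × 11.20/89.93 = 3.163 V.

V ≈ 3.16 V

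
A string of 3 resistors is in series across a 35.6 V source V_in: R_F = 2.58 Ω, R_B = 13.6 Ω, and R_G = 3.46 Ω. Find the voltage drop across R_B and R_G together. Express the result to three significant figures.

V ≈ 30.9 V

Series total: ΣR = 2.58 + 13.6 + 3.46 = 19.64 Ω.
R_{R_B..R_G} = 13.6 + 3.46 = 17.06 Ω.
V = V_in · R/ΣR = 35.6 × 0.8686 = 30.92 V.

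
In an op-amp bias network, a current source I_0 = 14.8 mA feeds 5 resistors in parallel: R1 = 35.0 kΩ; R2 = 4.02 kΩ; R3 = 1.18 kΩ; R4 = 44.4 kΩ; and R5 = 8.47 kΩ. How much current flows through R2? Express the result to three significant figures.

Conductances: ΣG = 1/35.0 + 1/4.02 + 1/1.18 + 1/44.4 + 1/8.47 = 1.265 (1/kΩ).
R2 takes the fraction G_k/ΣG = 0.2488/1.265 = 0.1966, so I = 14.8 × 0.1966 = 2.909 mA.

I ≈ 2.91 mA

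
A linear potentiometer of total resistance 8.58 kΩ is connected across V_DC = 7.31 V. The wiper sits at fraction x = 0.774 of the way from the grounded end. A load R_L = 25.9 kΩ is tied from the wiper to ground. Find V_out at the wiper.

The pot divides into 1.939 kΩ above the wiper and 6.641 kΩ below.
R_L loads the lower segment: effective lower R = 5.286 kΩ.
Then V_out = V_DC · 5.286/(1.939 + 5.286) = 5.348 V.

V_out ≈ 5.35 V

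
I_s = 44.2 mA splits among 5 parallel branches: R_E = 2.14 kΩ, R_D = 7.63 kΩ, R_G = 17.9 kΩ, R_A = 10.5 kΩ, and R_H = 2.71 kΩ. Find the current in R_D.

I ≈ 5.18 mA

ΣG = 1/2.14 + 1/7.63 + 1/17.9 + 1/10.5 + 1/2.71 = 1.118.
Current divider: I(R_D) = I_s · G_k/ΣG = 44.2 × (0.1311/1.118) = 44.2 × 0.1172 = 5.179 mA.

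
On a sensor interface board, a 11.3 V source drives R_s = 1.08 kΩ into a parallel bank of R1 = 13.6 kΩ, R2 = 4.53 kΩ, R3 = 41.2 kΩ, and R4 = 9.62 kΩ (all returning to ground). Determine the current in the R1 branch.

Equivalent of the parallel group: R_p = 2.367 kΩ.
V_A by voltage divider: V_A = 11.3 × 2.367/(1.08 + 2.367) = 7.759 V.
I(R1) = V_A / R1 = 7.759/13.6 = 0.5705 mA.

I ≈ 0.571 mA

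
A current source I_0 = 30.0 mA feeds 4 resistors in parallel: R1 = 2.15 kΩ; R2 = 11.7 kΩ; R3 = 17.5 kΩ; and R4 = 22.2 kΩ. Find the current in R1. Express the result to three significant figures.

ΣG = 1/2.15 + 1/11.7 + 1/17.5 + 1/22.2 = 0.6528.
By the current-divider rule, I = I_0 · G_k/ΣG = 30.0 × 0.7125 = 21.38 mA.

I ≈ 21.4 mA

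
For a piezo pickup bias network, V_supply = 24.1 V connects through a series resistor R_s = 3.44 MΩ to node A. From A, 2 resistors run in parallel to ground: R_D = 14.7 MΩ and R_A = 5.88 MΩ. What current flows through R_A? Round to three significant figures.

Equivalent of the parallel group: R_p = 4.200 MΩ.
Node voltage V_A = V_supply · R_p/(R_s + R_p) = 24.1 × 0.5497 = 13.25 V.
I(R_A) = V_A / R_A = 13.25/5.88 = 2.253 µA.

I ≈ 2.25 µA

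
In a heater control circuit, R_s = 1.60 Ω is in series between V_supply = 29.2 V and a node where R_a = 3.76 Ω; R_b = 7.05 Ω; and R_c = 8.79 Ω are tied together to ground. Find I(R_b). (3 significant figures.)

Combine the parallel branches: R_p = (1/3.76 + 1/7.05 + 1/8.79)⁻¹ = 1.917 Ω.
Node voltage V_A = V_supply · R_p/(R_s + R_p) = 29.2 × 0.5451 = 15.92 V.
Branch current I = V_A/R_b = 15.92/7.05 = 2.258 A.

I ≈ 2.26 A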